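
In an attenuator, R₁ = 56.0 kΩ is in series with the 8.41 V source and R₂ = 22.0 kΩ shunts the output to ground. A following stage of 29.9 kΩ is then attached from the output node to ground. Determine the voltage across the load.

The load sits in parallel with R₂: R₂‖R_L = (22.0 × 29.9) / (22.0 + 29.9) = 12.67 kΩ.
V_out = 8.41 × 12.67 / (56.0 + 12.67) = 8.41 × 12.67/68.67 = 1.55 V.
(Unloaded it would have been 2.37 V.)

V_out ≈ 1.55 V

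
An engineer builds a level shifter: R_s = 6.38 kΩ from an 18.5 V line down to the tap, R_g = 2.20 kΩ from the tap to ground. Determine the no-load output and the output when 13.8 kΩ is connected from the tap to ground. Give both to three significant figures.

Open-circuit: V = 18.5 × 2.20/(6.38 + 2.20) = 4.74 V.
With the load, R_g becomes R_g‖R_L = 1.897 kΩ, so V = 18.5 × 1.897/8.277 = 4.24 V.

Unloaded: 4.74 V; loaded: 4.24 V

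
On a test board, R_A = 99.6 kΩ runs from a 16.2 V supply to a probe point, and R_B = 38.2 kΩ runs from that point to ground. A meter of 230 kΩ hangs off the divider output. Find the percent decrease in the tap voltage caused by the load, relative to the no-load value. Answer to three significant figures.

The divider's output (Thévenin) resistance is R_A‖R_B = 27.61 kΩ.
Fractional drop under load = R_th/(R_th + R_L) = 27.61 / (27.61 + 230) = 0.1072.
So the output falls by 10.7 %.

10.7 %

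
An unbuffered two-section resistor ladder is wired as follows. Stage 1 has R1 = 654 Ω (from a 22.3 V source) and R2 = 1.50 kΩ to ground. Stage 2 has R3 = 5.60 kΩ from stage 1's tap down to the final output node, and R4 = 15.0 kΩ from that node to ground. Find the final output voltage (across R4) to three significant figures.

Stage 2 presents R3+R4 = 20600 Ω as a load on stage 1's tap.
Stage 1's lower leg becomes R2‖(R3+R4) = 1398 Ω, so V_mid = 22.3 × 1398/2052 = 15.19 V.
Stage 2 is itself unloaded: V_out = V_mid × R4/(R3+R4) = 15.19 × 15000/20600 = 11.1 V.

V_out ≈ 11.1 V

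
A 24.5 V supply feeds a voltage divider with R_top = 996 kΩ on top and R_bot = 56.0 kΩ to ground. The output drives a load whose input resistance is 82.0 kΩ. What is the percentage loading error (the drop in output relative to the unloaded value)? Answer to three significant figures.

The divider's output (Thévenin) resistance is R_top‖R_bot = 53.02 kΩ.
Fractional drop under load = R_th/(R_th + R_L) = 53.02 / (53.02 + 82.0) = 0.3927.
So the output falls by 39.3 %.

39.3 %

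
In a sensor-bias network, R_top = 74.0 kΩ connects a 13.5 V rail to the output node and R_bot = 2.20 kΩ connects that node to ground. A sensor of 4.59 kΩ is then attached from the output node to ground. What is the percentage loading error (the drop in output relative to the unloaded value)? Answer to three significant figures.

31.8 %

The divider's output (Thévenin) resistance is R_top‖R_bot = 2.136 kΩ.
Fractional drop under load = R_th/(R_th + R_L) = 2.136 / (2.136 + 4.59) = 0.3176.
So the output falls by 31.8 %.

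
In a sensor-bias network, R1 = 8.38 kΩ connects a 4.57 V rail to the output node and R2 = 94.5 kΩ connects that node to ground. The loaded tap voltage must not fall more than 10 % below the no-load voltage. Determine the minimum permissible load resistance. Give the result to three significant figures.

R_L(min) ≈ 69.3 kΩ

Output resistance R_th = R1‖R2 = (8.38 × 94.5)/102.9 = 7.697 kΩ.
The fractional drop is R_th/(R_th + R_L); requiring this ≤ 0.100 gives R_L ≥ R_th(1/0.100 − 1) = 7.697 × 9.000 = 69.3 kΩ.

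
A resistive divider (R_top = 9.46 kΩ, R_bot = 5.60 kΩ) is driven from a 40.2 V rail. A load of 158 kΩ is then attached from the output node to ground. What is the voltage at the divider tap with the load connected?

V_out ≈ 14.6 V

The load sits in parallel with R_bot: R_bot‖R_L = (5.60 × 158) / (5.60 + 158) = 5.408 kΩ.
V_out = 40.2 × 5.408 / (9.46 + 5.408) = 40.2 × 5.408/14.87 = 14.6 V.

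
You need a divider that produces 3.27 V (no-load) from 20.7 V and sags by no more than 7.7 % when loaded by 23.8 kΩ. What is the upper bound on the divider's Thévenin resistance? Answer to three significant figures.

R_th ≤ 1.99 kΩ

Loading drop = R_th/(R_th + R_L) ≤ 0.0770, so R_th ≤ R_L · ε/(1−ε) = 23.8 kΩ × 0.0770/0.9230 = 1.99 kΩ.
(Any R1, R2 with R2/(R1+R2) = 0.158 and R1‖R2 ≤ 1.99 kΩ will meet the spec.)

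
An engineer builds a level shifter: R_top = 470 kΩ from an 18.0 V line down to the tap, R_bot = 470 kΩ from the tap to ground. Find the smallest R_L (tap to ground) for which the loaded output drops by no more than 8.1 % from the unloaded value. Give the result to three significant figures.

Output resistance R_th = R_top‖R_bot = (470 × 470)/940.0 = 235.0 kΩ.
The fractional drop is R_th/(R_th + R_L); requiring this ≤ 0.0810 gives R_L ≥ R_th(1/0.0810 − 1) = 235.0 × 11.35 = 2.67 MΩ.

R_L(min) ≈ 2.67 MΩ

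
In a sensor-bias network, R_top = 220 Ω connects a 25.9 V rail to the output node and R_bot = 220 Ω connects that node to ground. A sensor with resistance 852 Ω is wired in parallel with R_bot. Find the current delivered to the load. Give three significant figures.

R_bot‖R_L = 174.9 Ω; V_out = 25.9 × 174.9/394.9 = 11.47 V.
I_L = V_out / R_L = 11.47 / 852 Ω = 13.5 mA.

I_L ≈ 13.5 mA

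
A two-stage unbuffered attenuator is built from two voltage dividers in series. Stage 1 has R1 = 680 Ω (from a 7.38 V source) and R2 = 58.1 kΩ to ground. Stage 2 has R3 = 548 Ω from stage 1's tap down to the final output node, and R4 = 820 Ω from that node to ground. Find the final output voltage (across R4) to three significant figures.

Stage 2 presents R3+R4 = 1368 Ω as a load on stage 1's tap.
Stage 1's lower leg becomes R2‖(R3+R4) = 1337 Ω, so V_mid = 7.38 × 1337/2017 = 4.891 V.
Stage 2 is itself unloaded: V_out = V_mid × R4/(R3+R4) = 4.891 × 820/1368 = 2.93 V.

V_out ≈ 2.93 V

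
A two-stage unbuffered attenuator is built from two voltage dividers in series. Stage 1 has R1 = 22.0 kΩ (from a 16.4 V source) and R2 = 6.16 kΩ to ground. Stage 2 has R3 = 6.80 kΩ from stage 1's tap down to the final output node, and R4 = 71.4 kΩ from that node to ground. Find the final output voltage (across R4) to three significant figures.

Stage 2 presents R3+R4 = 78.20 kΩ as a load on stage 1's tap.
Stage 1's lower leg becomes R2‖(R3+R4) = 5.710 kΩ, so V_mid = 16.4 × 5.710/27.71 = 3.380 V.
Stage 2 is itself unloaded: V_out = V_mid × R4/(R3+R4) = 3.380 × 71.4/78.20 = 3.09 V.

V_out ≈ 3.09 V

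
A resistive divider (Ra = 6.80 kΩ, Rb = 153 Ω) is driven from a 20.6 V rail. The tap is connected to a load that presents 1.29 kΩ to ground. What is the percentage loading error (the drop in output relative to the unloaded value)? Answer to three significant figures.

Unloaded V = 20.6 × 153/6953 = 0.45330 V.
Loaded: Rb‖R_L = 136.8 Ω, giving V = 20.6 × 136.8/6937 = 0.40619 V.
Drop = (0.45330 − 0.40619) / 0.45330 = 10.4 %.

10.4 %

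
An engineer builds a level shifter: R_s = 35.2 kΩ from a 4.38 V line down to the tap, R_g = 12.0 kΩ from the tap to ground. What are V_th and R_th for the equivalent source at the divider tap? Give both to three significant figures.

V_th = 1.11 V, R_th = 8.95 kΩ

V_th is the open-circuit tap voltage: 4.38 × 12.0/(35.2 + 12.0) = 1.11 V.
With the supply zeroed, R_s and R_g appear in parallel from the tap: R_th = R_s‖R_g = (35.2 × 12.0)/47.20 = 8.95 kΩ.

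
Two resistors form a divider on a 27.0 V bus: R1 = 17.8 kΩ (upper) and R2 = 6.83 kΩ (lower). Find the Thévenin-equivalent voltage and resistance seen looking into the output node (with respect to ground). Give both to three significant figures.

V_th is the open-circuit tap voltage: 27.0 × 6.83/(17.8 + 6.83) = 7.49 V.
With the supply zeroed, R1 and R2 appear in parallel from the tap: R_th = R1‖R2 = (17.8 × 6.83)/24.63 = 4.94 kΩ.

V_th = 7.49 V, R_th = 4.94 kΩ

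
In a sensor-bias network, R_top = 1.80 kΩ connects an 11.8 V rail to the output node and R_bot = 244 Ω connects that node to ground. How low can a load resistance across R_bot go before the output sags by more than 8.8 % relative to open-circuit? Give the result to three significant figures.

Output resistance R_th = R_top‖R_bot = (1800 × 244)/2044 = 214.9 Ω.
The fractional drop is R_th/(R_th + R_L); requiring this ≤ 0.0880 gives R_L ≥ R_th(1/0.0880 − 1) = 214.9 × 10.36 = 2.23 kΩ.

R_L(min) ≈ 2.23 kΩ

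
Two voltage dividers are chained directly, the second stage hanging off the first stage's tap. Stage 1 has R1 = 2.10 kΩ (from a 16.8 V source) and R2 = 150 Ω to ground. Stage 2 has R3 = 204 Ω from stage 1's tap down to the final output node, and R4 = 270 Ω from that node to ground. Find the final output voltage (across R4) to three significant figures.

V_out ≈ 0.493 V

Stage 2 presents R3+R4 = 474.0 Ω as a load on stage 1's tap.
Stage 1's lower leg becomes R2‖(R3+R4) = 113.9 Ω, so V_mid = 16.8 × 113.9/2214 = 0.8646 V.
Stage 2 is itself unloaded: V_out = V_mid × R4/(R3+R4) = 0.8646 × 270/474.0 = 0.493 V.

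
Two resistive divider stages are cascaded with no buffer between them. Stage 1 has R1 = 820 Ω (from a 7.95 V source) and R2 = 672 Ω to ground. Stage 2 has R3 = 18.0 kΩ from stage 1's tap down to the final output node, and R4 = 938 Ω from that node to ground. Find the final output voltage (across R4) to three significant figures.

Stage 2 presents R3+R4 = 18940 Ω as a load on stage 1's tap.
Stage 1's lower leg becomes R2‖(R3+R4) = 649.0 Ω, so V_mid = 7.95 × 649.0/1469 = 3.512 V.
Stage 2 is itself unloaded: V_out = V_mid × R4/(R3+R4) = 3.512 × 938/18940 = 0.174 V.

V_out ≈ 0.174 V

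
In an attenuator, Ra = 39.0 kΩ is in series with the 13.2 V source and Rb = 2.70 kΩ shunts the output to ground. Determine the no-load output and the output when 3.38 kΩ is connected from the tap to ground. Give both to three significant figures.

Unloaded: 0.855 V; loaded: 0.489 V

Open-circuit: V = 13.2 × 2.70/(39.0 + 2.70) = 0.855 V.
With the load, Rb becomes Rb‖R_L = 1.501 kΩ, so V = 13.2 × 1.501/40.50 = 0.489 V.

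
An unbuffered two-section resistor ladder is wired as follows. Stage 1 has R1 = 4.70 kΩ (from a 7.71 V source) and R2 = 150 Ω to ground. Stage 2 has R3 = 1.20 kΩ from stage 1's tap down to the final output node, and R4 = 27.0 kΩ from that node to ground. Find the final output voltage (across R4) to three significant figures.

V_out ≈ 0.227 V

Stage 2 presents R3+R4 = 28200 Ω as a load on stage 1's tap.
Stage 1's lower leg becomes R2‖(R3+R4) = 149.2 Ω, so V_mid = 7.71 × 149.2/4849 = 0.2372 V.
Stage 2 is itself unloaded: V_out = V_mid × R4/(R3+R4) = 0.2372 × 27000/28200 = 0.227 V.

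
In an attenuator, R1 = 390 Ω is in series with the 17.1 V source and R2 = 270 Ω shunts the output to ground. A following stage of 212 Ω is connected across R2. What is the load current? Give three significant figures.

R2‖R_L = 118.8 Ω; V_out = 17.1 × 118.8/508.8 = 3.992 V.
I_L = V_out / R_L = 3.992 / 212 Ω = 18.8 mA.

I_L ≈ 18.8 mA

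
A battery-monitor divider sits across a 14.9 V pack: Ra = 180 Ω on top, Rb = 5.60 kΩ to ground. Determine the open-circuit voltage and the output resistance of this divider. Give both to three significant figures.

V_th is the open-circuit tap voltage: 14.9 × 5600/(180 + 5600) = 14.4 V.
With the supply zeroed, Ra and Rb appear in parallel from the tap: R_th = Ra‖Rb = (180 × 5600)/5780 = 174 Ω.

V_th = 14.4 V, R_th = 174 Ω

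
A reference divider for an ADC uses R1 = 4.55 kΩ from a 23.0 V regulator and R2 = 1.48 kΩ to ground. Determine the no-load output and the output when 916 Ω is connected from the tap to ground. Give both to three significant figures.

Open-circuit: V = 23.0 × 1480/(4550 + 1480) = 5.65 V.
With the load, R2 becomes R2‖R_L = 565.8 Ω, so V = 23.0 × 565.8/5116 = 2.54 V.

Unloaded: 5.65 V; loaded: 2.54 V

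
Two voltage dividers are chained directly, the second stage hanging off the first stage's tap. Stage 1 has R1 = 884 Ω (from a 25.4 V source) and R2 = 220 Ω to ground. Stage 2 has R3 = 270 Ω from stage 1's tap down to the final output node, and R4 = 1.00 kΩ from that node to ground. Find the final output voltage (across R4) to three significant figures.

Stage 2 presents R3+R4 = 1270 Ω as a load on stage 1's tap.
Stage 1's lower leg becomes R2‖(R3+R4) = 187.5 Ω, so V_mid = 25.4 × 187.5/1072 = 4.445 V.
Stage 2 is itself unloaded: V_out = V_mid × R4/(R3+R4) = 4.445 × 1000/1270 = 3.50 V.

V_out ≈ 3.50 V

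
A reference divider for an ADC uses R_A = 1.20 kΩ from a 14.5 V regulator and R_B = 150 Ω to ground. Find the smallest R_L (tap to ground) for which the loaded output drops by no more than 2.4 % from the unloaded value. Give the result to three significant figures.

R_L(min) ≈ 5.42 kΩ

Output resistance R_th = R_A‖R_B = (1200 × 150)/1350 = 133.3 Ω.
The fractional drop is R_th/(R_th + R_L); requiring this ≤ 0.0240 gives R_L ≥ R_th(1/0.0240 − 1) = 133.3 × 40.67 = 5.42 kΩ.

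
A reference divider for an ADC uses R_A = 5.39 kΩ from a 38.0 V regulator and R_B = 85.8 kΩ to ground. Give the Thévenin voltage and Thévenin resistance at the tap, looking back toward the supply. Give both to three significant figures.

V_th = 35.8 V, R_th = 5.07 kΩ

V_th is the open-circuit tap voltage: 38.0 × 85.8/(5.39 + 85.8) = 35.8 V.
With the supply zeroed, R_A and R_B appear in parallel from the tap: R_th = R_A‖R_B = (5.39 × 85.8)/91.19 = 5.07 kΩ.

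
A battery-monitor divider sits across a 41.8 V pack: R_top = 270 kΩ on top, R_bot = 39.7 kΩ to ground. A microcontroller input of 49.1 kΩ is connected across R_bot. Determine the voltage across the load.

V_out ≈ 3.14 V

The load sits in parallel with R_bot: R_bot‖R_L = (39.7 × 49.1) / (39.7 + 49.1) = 21.95 kΩ.
V_out = 41.8 × 21.95 / (270 + 21.95) = 41.8 × 21.95/292.0 = 3.14 V.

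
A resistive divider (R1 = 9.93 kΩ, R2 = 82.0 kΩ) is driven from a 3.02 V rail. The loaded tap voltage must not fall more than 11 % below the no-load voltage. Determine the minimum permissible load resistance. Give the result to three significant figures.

R_L(min) ≈ 71.7 kΩ

Output resistance R_th = R1‖R2 = (9.93 × 82.0)/91.93 = 8.857 kΩ.
The fractional drop is R_th/(R_th + R_L); requiring this ≤ 0.110 gives R_L ≥ R_th(1/0.110 − 1) = 8.857 × 8.091 = 71.7 kΩ.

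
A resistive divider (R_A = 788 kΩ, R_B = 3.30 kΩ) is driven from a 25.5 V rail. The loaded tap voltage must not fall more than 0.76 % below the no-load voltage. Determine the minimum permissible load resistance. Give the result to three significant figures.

Output resistance R_th = R_A‖R_B = (788 × 3.30)/791.3 = 3.286 kΩ.
The fractional drop is R_th/(R_th + R_L); requiring this ≤ 0.00760 gives R_L ≥ R_th(1/0.00760 − 1) = 3.286 × 130.6 = 429 kΩ.

R_L(min) ≈ 429 kΩ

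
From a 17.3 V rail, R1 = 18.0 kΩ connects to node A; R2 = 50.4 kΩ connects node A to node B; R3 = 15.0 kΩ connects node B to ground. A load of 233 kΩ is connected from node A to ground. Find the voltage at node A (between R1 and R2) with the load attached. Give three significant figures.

Below node A the series string R2+R3 = 65.40 kΩ sits in parallel with the 233 kΩ load: 51.07 kΩ.
V_A = 17.3 × 51.07/(18.0 + 51.07) = 12.8 V.

V ≈ 12.8 V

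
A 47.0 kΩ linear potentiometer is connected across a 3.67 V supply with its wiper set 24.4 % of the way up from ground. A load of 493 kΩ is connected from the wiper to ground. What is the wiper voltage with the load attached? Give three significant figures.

V ≈ 0.880 V

The wiper splits the pot into (1−α)R = 35.53 kΩ above and αR = 11.47 kΩ below.
Lower section ‖ load = 11.21 kΩ.
V_wiper = 3.67 × 11.21/(35.53 + 11.21) = 0.880 V.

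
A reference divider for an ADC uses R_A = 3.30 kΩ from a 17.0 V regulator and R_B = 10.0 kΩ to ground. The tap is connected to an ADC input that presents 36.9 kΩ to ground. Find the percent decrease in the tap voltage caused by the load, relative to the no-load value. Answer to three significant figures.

6.30 %

The divider's output (Thévenin) resistance is R_A‖R_B = 2.481 kΩ.
Fractional drop under load = R_th/(R_th + R_L) = 2.481 / (2.481 + 36.9) = 0.06300.
So the output falls by 6.30 %.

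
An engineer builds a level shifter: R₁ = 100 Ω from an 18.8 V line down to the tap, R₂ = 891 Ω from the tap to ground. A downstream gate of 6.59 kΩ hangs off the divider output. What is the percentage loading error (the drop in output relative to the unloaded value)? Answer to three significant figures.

The divider's output (Thévenin) resistance is R₁‖R₂ = 89.91 Ω.
Fractional drop under load = R_th/(R_th + R_L) = 89.91 / (89.91 + 6590) = 0.01346.
So the output falls by 1.35 %.

1.35 %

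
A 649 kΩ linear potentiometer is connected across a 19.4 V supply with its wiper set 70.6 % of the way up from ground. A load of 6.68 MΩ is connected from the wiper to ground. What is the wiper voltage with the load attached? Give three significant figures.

The wiper splits the pot into (1−α)R = 190.8 kΩ above and αR = 458.2 kΩ below.
Lower section ‖ load = 428.8 kΩ.
V_wiper = 19.4 × 428.8/(190.8 + 428.8) = 13.4 V.

V ≈ 13.4 V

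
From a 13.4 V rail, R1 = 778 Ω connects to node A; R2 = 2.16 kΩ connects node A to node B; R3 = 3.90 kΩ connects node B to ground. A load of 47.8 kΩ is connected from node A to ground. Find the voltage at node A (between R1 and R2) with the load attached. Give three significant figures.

V ≈ 11.7 V

Below node A the series string R2+R3 = 6060 Ω sits in parallel with the 47800 Ω load: 5378 Ω.
V_A = 13.4 × 5378/(778 + 5378) = 11.7 V.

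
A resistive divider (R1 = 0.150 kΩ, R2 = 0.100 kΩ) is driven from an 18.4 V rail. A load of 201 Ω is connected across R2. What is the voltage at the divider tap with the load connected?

The load sits in parallel with R2: R2‖R_L = (100 × 201) / (100 + 201) = 66.78 Ω.
V_out = 18.4 × 66.78 / (150 + 66.78) = 18.4 × 66.78/216.8 = 5.67 V.
(Unloaded it would have been 7.36 V.)

V_out ≈ 5.67 V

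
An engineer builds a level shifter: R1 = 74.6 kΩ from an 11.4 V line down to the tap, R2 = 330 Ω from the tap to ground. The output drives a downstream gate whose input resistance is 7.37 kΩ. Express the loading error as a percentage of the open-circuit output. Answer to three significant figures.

4.27 %

The divider's output (Thévenin) resistance is R1‖R2 = 328.5 Ω.
Fractional drop under load = R_th/(R_th + R_L) = 328.5 / (328.5 + 7370) = 0.04268.
So the output falls by 4.27 %.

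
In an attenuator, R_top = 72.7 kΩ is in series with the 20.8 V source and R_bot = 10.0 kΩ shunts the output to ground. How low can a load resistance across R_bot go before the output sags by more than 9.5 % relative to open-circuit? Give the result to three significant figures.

Output resistance R_th = R_top‖R_bot = (72.7 × 10.0)/82.70 = 8.791 kΩ.
The fractional drop is R_th/(R_th + R_L); requiring this ≤ 0.0950 gives R_L ≥ R_th(1/0.0950 − 1) = 8.791 × 9.526 = 83.7 kΩ.

R_L(min) ≈ 83.7 kΩ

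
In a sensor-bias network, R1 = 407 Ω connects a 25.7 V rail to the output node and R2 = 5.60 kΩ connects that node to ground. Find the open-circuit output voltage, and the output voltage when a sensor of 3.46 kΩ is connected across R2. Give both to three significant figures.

Unloaded: 24.0 V; loaded: 21.6 V

Open-circuit: V = 25.7 × 5600/(407 + 5600) = 24.0 V.
With the load, R2 becomes R2‖R_L = 2139 Ω, so V = 25.7 × 2139/2546 = 21.6 V.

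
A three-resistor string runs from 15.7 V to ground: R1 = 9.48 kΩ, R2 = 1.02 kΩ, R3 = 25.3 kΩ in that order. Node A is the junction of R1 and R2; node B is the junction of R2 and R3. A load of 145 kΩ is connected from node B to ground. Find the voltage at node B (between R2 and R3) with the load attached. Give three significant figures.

V ≈ 10.6 V

At node B, R3 is in parallel with the load: R3‖R_L = 21.54 kΩ.
Below node A the resistance is R2 + (R3‖R_L) = 22.56 kΩ, so V_A = 15.7 × 22.56/32.04 = 11.05 V.
Then V_B = V_A × (R3‖R_L)/(R2 + R3‖R_L) = 11.05 × 21.54/22.56 = 10.6 V.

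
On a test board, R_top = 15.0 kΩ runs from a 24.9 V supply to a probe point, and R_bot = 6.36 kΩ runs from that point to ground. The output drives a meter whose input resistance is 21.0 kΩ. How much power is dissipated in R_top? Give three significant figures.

Total resistance from the source is R_top + (R_bot‖R_L) = 19.88 kΩ, so I = 24.9/19.88 kΩ = 1.252 mA.
P = I²·R_top = (1.252 mA)² × 15.0 kΩ = 23.5 mW.

P ≈ 23.5 mW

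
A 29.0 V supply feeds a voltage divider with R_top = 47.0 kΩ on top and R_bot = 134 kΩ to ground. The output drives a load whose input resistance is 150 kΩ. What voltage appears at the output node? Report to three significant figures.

The load sits in parallel with R_bot: R_bot‖R_L = (134 × 150) / (134 + 150) = 70.77 kΩ.
V_out = 29.0 × 70.77 / (47.0 + 70.77) = 29.0 × 70.77/117.8 = 17.4 V.
(Unloaded it would have been 21.5 V.)

V_out ≈ 17.4 V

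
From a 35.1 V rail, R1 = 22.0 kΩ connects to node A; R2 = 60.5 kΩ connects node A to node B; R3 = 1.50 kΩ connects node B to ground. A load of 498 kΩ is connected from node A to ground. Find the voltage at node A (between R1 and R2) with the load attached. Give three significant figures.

V ≈ 25.1 V

Below node A the series string R2+R3 = 62.00 kΩ sits in parallel with the 498 kΩ load: 55.14 kΩ.
V_A = 35.1 × 55.14/(22.0 + 55.14) = 25.1 V.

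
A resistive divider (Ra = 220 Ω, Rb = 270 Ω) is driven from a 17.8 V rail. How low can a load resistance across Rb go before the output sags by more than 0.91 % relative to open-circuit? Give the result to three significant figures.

R_L(min) ≈ 13.2 kΩ

Output resistance R_th = Ra‖Rb = (220 × 270)/490.0 = 121.2 Ω.
The fractional drop is R_th/(R_th + R_L); requiring this ≤ 0.00910 gives R_L ≥ R_th(1/0.00910 − 1) = 121.2 × 108.9 = 13.2 kΩ.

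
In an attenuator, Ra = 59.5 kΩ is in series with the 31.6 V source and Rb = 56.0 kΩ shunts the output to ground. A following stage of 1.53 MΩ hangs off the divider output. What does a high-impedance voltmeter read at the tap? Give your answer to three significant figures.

The load sits in parallel with Rb: Rb‖R_L = (56.0 × 1530) / (56.0 + 1530) = 54.02 kΩ.
V_out = 31.6 × 54.02 / (59.5 + 54.02) = 31.6 × 54.02/113.5 = 15.0 V.
(Unloaded it would have been 15.3 V.)

V_out ≈ 15.0 V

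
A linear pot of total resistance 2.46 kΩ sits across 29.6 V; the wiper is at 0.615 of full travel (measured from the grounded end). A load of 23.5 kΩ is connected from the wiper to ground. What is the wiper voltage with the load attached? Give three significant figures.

V ≈ 17.8 V

The wiper splits the pot into (1−α)R = 947.1 Ω above and αR = 1513 Ω below.
Lower section ‖ load = 1421 Ω.
V_wiper = 29.6 × 1421/(947.1 + 1421) = 17.8 V.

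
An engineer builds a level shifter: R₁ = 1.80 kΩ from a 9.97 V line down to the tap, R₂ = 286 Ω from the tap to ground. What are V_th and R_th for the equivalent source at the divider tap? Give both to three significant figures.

V_th is the open-circuit tap voltage: 9.97 × 286/(1800 + 286) = 1.37 V.
With the supply zeroed, R₁ and R₂ appear in parallel from the tap: R_th = R₁‖R₂ = (1800 × 286)/2086 = 247 Ω.

V_th = 1.37 V, R_th = 247 Ω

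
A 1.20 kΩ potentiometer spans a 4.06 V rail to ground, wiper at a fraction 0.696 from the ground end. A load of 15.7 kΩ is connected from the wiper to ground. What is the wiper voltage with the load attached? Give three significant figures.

V ≈ 2.78 V

The wiper splits the pot into (1−α)R = 364.8 Ω above and αR = 835.2 Ω below.
Lower section ‖ load = 793.0 Ω.
V_wiper = 4.06 × 793.0/(364.8 + 793.0) = 2.78 V.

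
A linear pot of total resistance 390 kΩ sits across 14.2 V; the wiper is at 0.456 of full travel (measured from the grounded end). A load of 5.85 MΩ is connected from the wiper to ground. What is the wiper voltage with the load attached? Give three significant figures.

The wiper splits the pot into (1−α)R = 212.2 kΩ above and αR = 177.8 kΩ below.
Lower section ‖ load = 172.6 kΩ.
V_wiper = 14.2 × 172.6/(212.2 + 172.6) = 6.37 V.

V ≈ 6.37 V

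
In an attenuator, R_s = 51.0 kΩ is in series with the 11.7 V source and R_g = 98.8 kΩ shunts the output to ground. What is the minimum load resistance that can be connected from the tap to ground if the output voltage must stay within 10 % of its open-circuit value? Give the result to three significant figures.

Output resistance R_th = R_s‖R_g = (51.0 × 98.8)/149.8 = 33.64 kΩ.
The fractional drop is R_th/(R_th + R_L); requiring this ≤ 0.100 gives R_L ≥ R_th(1/0.100 − 1) = 33.64 × 9.000 = 303 kΩ.

R_L(min) ≈ 303 kΩ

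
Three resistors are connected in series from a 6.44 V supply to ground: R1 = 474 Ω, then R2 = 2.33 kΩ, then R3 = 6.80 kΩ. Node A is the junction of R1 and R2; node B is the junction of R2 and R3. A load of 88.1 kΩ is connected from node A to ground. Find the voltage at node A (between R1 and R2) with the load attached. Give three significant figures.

Below node A the series string R2+R3 = 9130 Ω sits in parallel with the 88100 Ω load: 8273 Ω.
V_A = 6.44 × 8273/(474 + 8273) = 6.09 V.

V ≈ 6.09 V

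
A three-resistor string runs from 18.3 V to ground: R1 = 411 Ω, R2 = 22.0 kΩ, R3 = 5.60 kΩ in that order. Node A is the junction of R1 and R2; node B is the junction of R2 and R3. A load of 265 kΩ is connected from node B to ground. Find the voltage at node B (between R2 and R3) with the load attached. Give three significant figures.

V ≈ 3.60 V

At node B, R3 is in parallel with the load: R3‖R_L = 5484 Ω.
Below node A the resistance is R2 + (R3‖R_L) = 27480 Ω, so V_A = 18.3 × 27480/27900 = 18.03 V.
Then V_B = V_A × (R3‖R_L)/(R2 + R3‖R_L) = 18.03 × 5484/27480 = 3.60 V.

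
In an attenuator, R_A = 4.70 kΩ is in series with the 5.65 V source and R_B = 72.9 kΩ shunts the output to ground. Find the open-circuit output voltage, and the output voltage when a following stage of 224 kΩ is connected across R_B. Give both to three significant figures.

Unloaded: 5.31 V; loaded: 5.21 V

Open-circuit: V = 5.65 × 72.9/(4.70 + 72.9) = 5.31 V.
With the load, R_B becomes R_B‖R_L = 55.00 kΩ, so V = 5.65 × 55.00/59.70 = 5.21 V.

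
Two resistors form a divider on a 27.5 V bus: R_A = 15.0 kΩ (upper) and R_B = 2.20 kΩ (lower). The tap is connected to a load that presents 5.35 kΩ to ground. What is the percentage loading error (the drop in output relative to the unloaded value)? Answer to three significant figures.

The divider's output (Thévenin) resistance is R_A‖R_B = 1.919 kΩ.
Fractional drop under load = R_th/(R_th + R_L) = 1.919 / (1.919 + 5.35) = 0.2640.
So the output falls by 26.4 %.

26.4 %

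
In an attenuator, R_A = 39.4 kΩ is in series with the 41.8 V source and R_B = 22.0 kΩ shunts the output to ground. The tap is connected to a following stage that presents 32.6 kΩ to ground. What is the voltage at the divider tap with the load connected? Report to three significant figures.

V_out ≈ 10.5 V

The load sits in parallel with R_B: R_B‖R_L = (22.0 × 32.6) / (22.0 + 32.6) = 13.14 kΩ.
V_out = 41.8 × 13.14 / (39.4 + 13.14) = 41.8 × 13.14/52.54 = 10.5 V.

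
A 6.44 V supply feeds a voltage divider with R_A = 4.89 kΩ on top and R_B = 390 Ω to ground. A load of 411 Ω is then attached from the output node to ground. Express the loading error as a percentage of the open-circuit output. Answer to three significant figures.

Unloaded V = 6.44 × 390/5280 = 0.4757 V.
Loaded: R_B‖R_L = 200.1 Ω, giving V = 6.44 × 200.1/5090 = 0.2532 V.
Drop = (0.4757 − 0.2532) / 0.4757 = 46.8 %.

46.8 %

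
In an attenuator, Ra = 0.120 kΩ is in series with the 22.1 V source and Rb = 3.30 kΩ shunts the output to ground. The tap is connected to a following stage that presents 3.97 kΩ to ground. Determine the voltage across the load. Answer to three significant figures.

The load sits in parallel with Rb: Rb‖R_L = (3300 × 3970) / (3300 + 3970) = 1802 Ω.
V_out = 22.1 × 1802 / (120 + 1802) = 22.1 × 1802/1922 = 20.7 V.

V_out ≈ 20.7 V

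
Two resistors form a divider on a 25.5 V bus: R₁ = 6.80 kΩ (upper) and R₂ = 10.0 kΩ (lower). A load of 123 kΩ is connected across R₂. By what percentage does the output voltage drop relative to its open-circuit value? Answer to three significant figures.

3.19 %

The divider's output (Thévenin) resistance is R₁‖R₂ = 4.048 kΩ.
Fractional drop under load = R_th/(R_th + R_L) = 4.048 / (4.048 + 123) = 0.03186.
So the output falls by 3.19 %.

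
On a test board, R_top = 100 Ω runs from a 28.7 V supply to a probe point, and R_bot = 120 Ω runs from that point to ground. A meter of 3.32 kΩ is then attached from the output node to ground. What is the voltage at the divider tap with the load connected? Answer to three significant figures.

The load sits in parallel with R_bot: R_bot‖R_L = (120 × 3320) / (120 + 3320) = 115.8 Ω.
V_out = 28.7 × 115.8 / (100 + 115.8) = 28.7 × 115.8/215.8 = 15.4 V.

V_out ≈ 15.4 V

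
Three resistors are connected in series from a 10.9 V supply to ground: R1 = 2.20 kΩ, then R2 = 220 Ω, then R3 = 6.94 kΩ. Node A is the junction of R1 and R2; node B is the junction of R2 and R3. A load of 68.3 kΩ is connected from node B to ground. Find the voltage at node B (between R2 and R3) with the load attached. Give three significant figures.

At node B, R3 is in parallel with the load: R3‖R_L = 6300 Ω.
Below node A the resistance is R2 + (R3‖R_L) = 6520 Ω, so V_A = 10.9 × 6520/8720 = 8.150 V.
Then V_B = V_A × (R3‖R_L)/(R2 + R3‖R_L) = 8.150 × 6300/6520 = 7.87 V.

V ≈ 7.87 V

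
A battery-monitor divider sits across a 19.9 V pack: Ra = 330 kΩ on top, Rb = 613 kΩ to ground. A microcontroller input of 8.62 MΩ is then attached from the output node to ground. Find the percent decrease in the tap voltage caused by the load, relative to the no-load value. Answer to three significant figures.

2.43 %

The divider's output (Thévenin) resistance is Ra‖Rb = 214.5 kΩ.
Fractional drop under load = R_th/(R_th + R_L) = 214.5 / (214.5 + 8620) = 0.02428.
So the output falls by 2.43 %.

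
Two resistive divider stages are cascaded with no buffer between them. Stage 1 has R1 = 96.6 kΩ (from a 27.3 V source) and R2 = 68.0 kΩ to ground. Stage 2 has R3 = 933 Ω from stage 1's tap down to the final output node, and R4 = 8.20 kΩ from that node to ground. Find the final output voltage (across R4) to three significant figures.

Stage 2 presents R3+R4 = 9133 Ω as a load on stage 1's tap.
Stage 1's lower leg becomes R2‖(R3+R4) = 8052 Ω, so V_mid = 27.3 × 8052/104700 = 2.100 V.
Stage 2 is itself unloaded: V_out = V_mid × R4/(R3+R4) = 2.100 × 8200/9133 = 1.89 V.

V_out ≈ 1.89 V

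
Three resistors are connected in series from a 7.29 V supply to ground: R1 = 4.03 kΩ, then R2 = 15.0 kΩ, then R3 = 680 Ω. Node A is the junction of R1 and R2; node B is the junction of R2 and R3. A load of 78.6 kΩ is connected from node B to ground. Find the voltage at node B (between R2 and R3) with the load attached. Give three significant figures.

At node B, R3 is in parallel with the load: R3‖R_L = 674.2 Ω.
Below node A the resistance is R2 + (R3‖R_L) = 15670 Ω, so V_A = 7.29 × 15670/19700 = 5.799 V.
Then V_B = V_A × (R3‖R_L)/(R2 + R3‖R_L) = 5.799 × 674.2/15670 = 0.249 V.

V ≈ 0.249 V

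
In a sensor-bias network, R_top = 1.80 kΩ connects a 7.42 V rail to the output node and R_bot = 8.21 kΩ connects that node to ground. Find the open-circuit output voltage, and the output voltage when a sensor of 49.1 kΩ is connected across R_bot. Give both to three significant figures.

Open-circuit: V = 7.42 × 8.21/(1.80 + 8.21) = 6.09 V.
With the load, R_bot becomes R_bot‖R_L = 7.034 kΩ, so V = 7.42 × 7.034/8.834 = 5.91 V.

Unloaded: 6.09 V; loaded: 5.91 V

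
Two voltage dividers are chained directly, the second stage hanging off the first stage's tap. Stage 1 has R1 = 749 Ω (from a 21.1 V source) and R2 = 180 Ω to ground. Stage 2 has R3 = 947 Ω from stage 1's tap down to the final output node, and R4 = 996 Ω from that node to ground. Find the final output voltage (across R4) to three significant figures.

Stage 2 presents R3+R4 = 1943 Ω as a load on stage 1's tap.
Stage 1's lower leg becomes R2‖(R3+R4) = 164.7 Ω, so V_mid = 21.1 × 164.7/913.7 = 3.804 V.
Stage 2 is itself unloaded: V_out = V_mid × R4/(R3+R4) = 3.804 × 996/1943 = 1.95 V.

V_out ≈ 1.95 V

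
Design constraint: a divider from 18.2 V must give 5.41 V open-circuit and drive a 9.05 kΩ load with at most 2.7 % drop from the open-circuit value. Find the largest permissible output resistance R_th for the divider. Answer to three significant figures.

Loading drop = R_th/(R_th + R_L) ≤ 0.0270, so R_th ≤ R_L · ε/(1−ε) = 9.05 kΩ × 0.0270/0.9730 = 251 Ω.
(Any R1, R2 with R2/(R1+R2) = 0.297 and R1‖R2 ≤ 251 Ω will meet the spec.)

R_th ≤ 251 Ω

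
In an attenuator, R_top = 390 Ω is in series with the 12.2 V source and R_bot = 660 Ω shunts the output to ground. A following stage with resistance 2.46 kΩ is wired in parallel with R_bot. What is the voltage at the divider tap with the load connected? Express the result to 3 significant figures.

V_out ≈ 6.97 V

The load sits in parallel with R_bot: R_bot‖R_L = (660 × 2460) / (660 + 2460) = 520.4 Ω.
V_out = 12.2 × 520.4 / (390 + 520.4) = 12.2 × 520.4/910.4 = 6.97 V.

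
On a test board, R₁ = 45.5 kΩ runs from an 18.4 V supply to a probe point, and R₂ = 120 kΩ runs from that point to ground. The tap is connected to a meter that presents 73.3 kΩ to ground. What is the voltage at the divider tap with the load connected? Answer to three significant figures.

The load sits in parallel with R₂: R₂‖R_L = (120 × 73.3) / (120 + 73.3) = 45.50 kΩ.
V_out = 18.4 × 45.50 / (45.5 + 45.50) = 18.4 × 45.50/91.00 = 9.20 V.

V_out ≈ 9.20 V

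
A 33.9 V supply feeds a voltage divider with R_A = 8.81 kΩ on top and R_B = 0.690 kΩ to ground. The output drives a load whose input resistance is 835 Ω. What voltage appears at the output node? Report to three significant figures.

V_out ≈ 1.39 V

The load sits in parallel with R_B: R_B‖R_L = (690 × 835) / (690 + 835) = 377.8 Ω.
V_out = 33.9 × 377.8 / (8810 + 377.8) = 33.9 × 377.8/9188 = 1.39 V.
(Unloaded it would have been 2.46 V.)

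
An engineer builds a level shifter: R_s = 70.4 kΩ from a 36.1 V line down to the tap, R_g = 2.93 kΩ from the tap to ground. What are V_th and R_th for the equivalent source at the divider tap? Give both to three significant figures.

V_th is the open-circuit tap voltage: 36.1 × 2.93/(70.4 + 2.93) = 1.44 V.
With the supply zeroed, R_s and R_g appear in parallel from the tap: R_th = R_s‖R_g = (70.4 × 2.93)/73.33 = 2.81 kΩ.

V_th = 1.44 V, R_th = 2.81 kΩ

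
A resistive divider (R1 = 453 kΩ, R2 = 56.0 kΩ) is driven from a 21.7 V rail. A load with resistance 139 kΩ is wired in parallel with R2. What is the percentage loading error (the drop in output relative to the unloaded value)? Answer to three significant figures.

Unloaded V = 21.7 × 56.0/509.0 = 2.387 V.
Loaded: R2‖R_L = 39.92 kΩ, giving V = 21.7 × 39.92/492.9 = 1.757 V.
Drop = (2.387 − 1.757) / 2.387 = 26.4 %.

26.4 %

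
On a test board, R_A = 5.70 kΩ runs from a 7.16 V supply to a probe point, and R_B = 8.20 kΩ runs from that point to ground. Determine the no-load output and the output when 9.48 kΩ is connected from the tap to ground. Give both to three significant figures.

Unloaded: 4.22 V; loaded: 3.12 V

Open-circuit: V = 7.16 × 8.20/(5.70 + 8.20) = 4.22 V.
With the load, R_B becomes R_B‖R_L = 4.397 kΩ, so V = 7.16 × 4.397/10.10 = 3.12 V.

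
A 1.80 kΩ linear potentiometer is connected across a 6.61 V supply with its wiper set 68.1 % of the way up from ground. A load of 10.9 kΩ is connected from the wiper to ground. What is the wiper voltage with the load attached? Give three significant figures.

The wiper splits the pot into (1−α)R = 574.2 Ω above and αR = 1226 Ω below.
Lower section ‖ load = 1102 Ω.
V_wiper = 6.61 × 1102/(574.2 + 1102) = 4.35 V.

V ≈ 4.35 V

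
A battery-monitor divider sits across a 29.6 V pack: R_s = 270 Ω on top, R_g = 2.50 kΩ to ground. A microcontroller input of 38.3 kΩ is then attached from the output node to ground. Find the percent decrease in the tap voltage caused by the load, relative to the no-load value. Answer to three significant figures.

The divider's output (Thévenin) resistance is R_s‖R_g = 243.7 Ω.
Fractional drop under load = R_th/(R_th + R_L) = 243.7 / (243.7 + 38300) = 0.006322.
So the output falls by 0.632 %.

0.632 %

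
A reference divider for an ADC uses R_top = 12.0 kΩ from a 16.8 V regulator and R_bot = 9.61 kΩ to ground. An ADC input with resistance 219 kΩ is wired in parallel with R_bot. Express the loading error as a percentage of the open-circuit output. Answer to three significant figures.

2.38 %

The divider's output (Thévenin) resistance is R_top‖R_bot = 5.336 kΩ.
Fractional drop under load = R_th/(R_th + R_L) = 5.336 / (5.336 + 219) = 0.02379.
So the output falls by 2.38 %.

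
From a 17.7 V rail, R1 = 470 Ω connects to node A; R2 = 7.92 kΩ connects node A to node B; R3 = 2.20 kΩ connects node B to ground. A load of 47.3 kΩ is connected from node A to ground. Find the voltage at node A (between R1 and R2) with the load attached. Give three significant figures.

V ≈ 16.8 V

Below node A the series string R2+R3 = 10120 Ω sits in parallel with the 47300 Ω load: 8336 Ω.
V_A = 17.7 × 8336/(470 + 8336) = 16.8 V.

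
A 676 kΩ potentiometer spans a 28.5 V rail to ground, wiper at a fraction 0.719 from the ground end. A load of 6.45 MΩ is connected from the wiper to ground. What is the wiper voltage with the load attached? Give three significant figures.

V ≈ 20.1 V

The wiper splits the pot into (1−α)R = 190.0 kΩ above and αR = 486.0 kΩ below.
Lower section ‖ load = 452.0 kΩ.
V_wiper = 28.5 × 452.0/(190.0 + 452.0) = 20.1 V.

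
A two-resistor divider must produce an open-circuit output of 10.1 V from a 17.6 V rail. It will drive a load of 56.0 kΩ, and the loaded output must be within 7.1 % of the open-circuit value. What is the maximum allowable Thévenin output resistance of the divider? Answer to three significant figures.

R_th ≤ 4.28 kΩ

Loading drop = R_th/(R_th + R_L) ≤ 0.0710, so R_th ≤ R_L · ε/(1−ε) = 56.0 kΩ × 0.0710/0.9290 = 4.28 kΩ.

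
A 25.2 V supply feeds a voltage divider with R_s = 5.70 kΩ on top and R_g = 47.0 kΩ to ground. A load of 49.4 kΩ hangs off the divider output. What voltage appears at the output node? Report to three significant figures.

The load sits in parallel with R_g: R_g‖R_L = (47.0 × 49.4) / (47.0 + 49.4) = 24.09 kΩ.
V_out = 25.2 × 24.09 / (5.70 + 24.09) = 25.2 × 24.09/29.79 = 20.4 V.
(Unloaded it would have been 22.5 V.)

V_out ≈ 20.4 V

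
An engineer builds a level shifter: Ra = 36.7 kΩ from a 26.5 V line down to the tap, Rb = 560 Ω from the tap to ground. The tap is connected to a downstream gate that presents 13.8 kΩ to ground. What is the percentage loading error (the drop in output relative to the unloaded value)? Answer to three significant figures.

3.84 %

The divider's output (Thévenin) resistance is Ra‖Rb = 551.6 Ω.
Fractional drop under load = R_th/(R_th + R_L) = 551.6 / (551.6 + 13800) = 0.03843.
So the output falls by 3.84 %.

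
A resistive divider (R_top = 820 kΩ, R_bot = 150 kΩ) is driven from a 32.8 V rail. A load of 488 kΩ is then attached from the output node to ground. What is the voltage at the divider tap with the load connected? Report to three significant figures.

V_out ≈ 4.03 V

The load sits in parallel with R_bot: R_bot‖R_L = (150 × 488) / (150 + 488) = 114.7 kΩ.
V_out = 32.8 × 114.7 / (820 + 114.7) = 32.8 × 114.7/934.7 = 4.03 V.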